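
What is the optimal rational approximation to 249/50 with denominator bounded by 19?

Expand x = 249/50 as a continued fraction with the Euclidean algorithm:
  249 = 4*50 + 49, so a_0 = 4.
  50 = 1*49 + 1, so a_1 = 1.
  49 = 49*1 + 0, so a_2 = 49.
so x = [4; 1, 49].
Convergents (p_i = a_i*p_{i-1} + p_{i-2}, q_i = a_i*q_{i-1} + q_{i-2} with p_{-2}=0, p_{-1}=1, q_{-2}=1, q_{-1}=0), until the denominator exceeds 19:
  i=0: a_0=4, p_0 = 4*1 + 0 = 4, q_0 = 4*0 + 1 = 1.
  i=1: a_1=1, p_1 = 1*4 + 1 = 5, q_1 = 1*1 + 0 = 1.
  i=2: a_2=49, p_2 = 49*5 + 4 = 249, q_2 = 49*1 + 1 = 50.
q_2 = 50 > 19, so the last convergent with denominator <= 19 is p_1/q_1 = 5/1.
The closest fraction with denominator <= 19 is either p_1/q_1 or the intermediate fraction (k*p_1 + p_0)/(k*q_1 + q_0) with the largest k >= 1 whose denominator stays <= 19; these approach x as k grows, and every other convergent or intermediate fraction in range is farther away.
Largest k: floor((19 - q_0)/q_1) = floor((19 - 1)/1) = 18.
That gives (18*5 + 4)/(18*1 + 1) = 94/19.
Compare the errors: |x - 5/1| = |249*1 - 5*50|/(50*1) = 1/50, and |x - 94/19| = |249*19 - 94*50|/(50*19) = 31/950.
Cross-multiplying, 1*950 = 950 < 1550 = 31*50, so 1/50 is smaller: the convergent 5/1 is closer to x than 94/19.

5/1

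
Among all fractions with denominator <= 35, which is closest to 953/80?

Expand x = 953/80 as a continued fraction with the Euclidean algorithm:
  953 = 11*80 + 73, so a_0 = 11.
  80 = 1*73 + 7, so a_1 = 1.
  73 = 10*7 + 3, so a_2 = 10.
  7 = 2*3 + 1, so a_3 = 2.
  3 = 3*1 + 0, so a_4 = 3.
so x = [11; 1, 10, 2, 3].
Convergents (p_i = a_i*p_{i-1} + p_{i-2}, q_i = a_i*q_{i-1} + q_{i-2} with p_{-2}=0, p_{-1}=1, q_{-2}=1, q_{-1}=0), until the denominator exceeds 35:
  i=0: a_0=11, p_0 = 11*1 + 0 = 11, q_0 = 11*0 + 1 = 1.
  i=1: a_1=1, p_1 = 1*11 + 1 = 12, q_1 = 1*1 + 0 = 1.
  i=2: a_2=10, p_2 = 10*12 + 11 = 131, q_2 = 10*1 + 1 = 11.
  i=3: a_3=2, p_3 = 2*131 + 12 = 274, q_3 = 2*11 + 1 = 23.
  i=4: a_4=3, p_4 = 3*274 + 131 = 953, q_4 = 3*23 + 11 = 80.
q_4 = 80 > 35, so the last convergent with denominator <= 35 is p_3/q_3 = 274/23.
The closest fraction with denominator <= 35 is either p_3/q_3 or the intermediate fraction (k*p_3 + p_2)/(k*q_3 + q_2) with the largest k >= 1 whose denominator stays <= 35; these approach x as k grows, and every other convergent or intermediate fraction in range is farther away.
Largest k: floor((35 - q_2)/q_3) = floor((35 - 11)/23) = 1.
That gives (1*274 + 131)/(1*23 + 11) = 405/34.
Compare the errors: |x - 274/23| = |953*23 - 274*80|/(80*23) = 1/1840, and |x - 405/34| = |953*34 - 405*80|/(80*34) = 2/2720.
Cross-multiplying, 1*2720 = 2720 < 3680 = 2*1840, so 1/1840 is smaller: the convergent 274/23 is closer to x than 405/34.

274/23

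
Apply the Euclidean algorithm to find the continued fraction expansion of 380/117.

Run the Euclidean algorithm on 380 and 117; the successive quotients are the partial quotients a_0, a_1, ... (each step inverts the fractional part left over by the previous one):
  380 = 3*117 + 29, so a_0 = 3.
  117 = 4*29 + 1, so a_1 = 4.
  29 = 29*1 + 0, so a_2 = 29.
The remainder reaches 0 after 3 divisions, so the expansion has 3 partial quotients, read off in order.

[3; 4, 29]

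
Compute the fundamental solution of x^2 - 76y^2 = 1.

(x, y) = (57799, 6630)

First expand sqrt(76) as a continued fraction. With x_i = (sqrt(76) + m_i)/d_i and (m_0, d_0) = (0, 1): a_0 = floor(sqrt(76)) = 8, since 8^2 = 64 <= 76 < 81 = 9^2.
Iterate m_{i+1} = d_i*a_i - m_i, d_{i+1} = (76 - m_{i+1}^2)/d_i, a_{i+1} = floor((a_0 + m_{i+1})/d_{i+1}):
  m_1 = 1*8 - 0 = 8, d_1 = (76 - 8^2)/1 = 12/1 = 12, a_1 = floor((8 + 8)/12) = 1.
  m_2 = 12*1 - 8 = 4, d_2 = (76 - 4^2)/12 = 60/12 = 5, a_2 = floor((8 + 4)/5) = 2.
  m_3 = 5*2 - 4 = 6, d_3 = (76 - 6^2)/5 = 40/5 = 8, a_3 = floor((8 + 6)/8) = 1.
  m_4 = 8*1 - 6 = 2, d_4 = (76 - 2^2)/8 = 72/8 = 9, a_4 = floor((8 + 2)/9) = 1.
  m_5 = 9*1 - 2 = 7, d_5 = (76 - 7^2)/9 = 27/9 = 3, a_5 = floor((8 + 7)/3) = 5.
  m_6 = 3*5 - 7 = 8, d_6 = (76 - 8^2)/3 = 12/3 = 4, a_6 = floor((8 + 8)/4) = 4.
  m_7 = 4*4 - 8 = 8, d_7 = (76 - 8^2)/4 = 12/4 = 3, a_7 = floor((8 + 8)/3) = 5.
  m_8 = 3*5 - 8 = 7, d_8 = (76 - 7^2)/3 = 27/3 = 9, a_8 = floor((8 + 7)/9) = 1.
  m_9 = 9*1 - 7 = 2, d_9 = (76 - 2^2)/9 = 72/9 = 8, a_9 = floor((8 + 2)/8) = 1.
  m_10 = 8*1 - 2 = 6, d_10 = (76 - 6^2)/8 = 40/8 = 5, a_10 = floor((8 + 6)/5) = 2.
  m_11 = 5*2 - 6 = 4, d_11 = (76 - 4^2)/5 = 60/5 = 12, a_11 = floor((8 + 4)/12) = 1.
  m_12 = 12*1 - 4 = 8, d_12 = (76 - 8^2)/12 = 12/12 = 1, a_12 = floor((8 + 8)/1) = 16.
  m_13 = 1*16 - 8 = 8, d_13 = (76 - 8^2)/1 = 12/1 = 12: (m_13, d_13) = (m_1, d_1) = (8, 12), so from here the quotients repeat a_1, ..., a_12; the period length is 12.
So sqrt(76) = [8; (1, 2, 1, 1, 5, 4, 5, 1, 1, 2, 1, 16)] with period length k = 12.
k is even, so the fundamental solution of x^2 - 76y^2 = 1 is (p_{k-1}, q_{k-1}) = (p_11, q_11); compute convergents through index 11.
Convergents (p_i = a_i*p_{i-1} + p_{i-2}, q_i = a_i*q_{i-1} + q_{i-2} with p_{-2}=0, p_{-1}=1, q_{-2}=1, q_{-1}=0):
  i=0: a_0=8, p_0 = 8*1 + 0 = 8, q_0 = 8*0 + 1 = 1.
  i=1: a_1=1, p_1 = 1*8 + 1 = 9, q_1 = 1*1 + 0 = 1.
  i=2: a_2=2, p_2 = 2*9 + 8 = 26, q_2 = 2*1 + 1 = 3.
  i=3: a_3=1, p_3 = 1*26 + 9 = 35, q_3 = 1*3 + 1 = 4.
  i=4: a_4=1, p_4 = 1*35 + 26 = 61, q_4 = 1*4 + 3 = 7.
  i=5: a_5=5, p_5 = 5*61 + 35 = 340, q_5 = 5*7 + 4 = 39.
  i=6: a_6=4, p_6 = 4*340 + 61 = 1421, q_6 = 4*39 + 7 = 163.
  i=7: a_7=5, p_7 = 5*1421 + 340 = 7445, q_7 = 5*163 + 39 = 854.
  i=8: a_8=1, p_8 = 1*7445 + 1421 = 8866, q_8 = 1*854 + 163 = 1017.
  i=9: a_9=1, p_9 = 1*8866 + 7445 = 16311, q_9 = 1*1017 + 854 = 1871.
  i=10: a_10=2, p_10 = 2*16311 + 8866 = 41488, q_10 = 2*1871 + 1017 = 4759.
  i=11: a_11=1, p_11 = 1*41488 + 16311 = 57799, q_11 = 1*4759 + 1871 = 6630.
Check: 57799^2 - 76*6630^2 = 3340724401 - 3340724400 = 1, so (x, y) = (57799, 6630) solves the equation, and by the theorem it is the least positive solution.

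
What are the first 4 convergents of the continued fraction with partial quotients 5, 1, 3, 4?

Using the convergent recurrence p_i = a_i*p_{i-1} + p_{i-2}, q_i = a_i*q_{i-1} + q_{i-2} with p_{-2}=0, p_{-1}=1, q_{-2}=1, q_{-1}=0:
  i=0: a_0=5, p_0 = 5*1 + 0 = 5, q_0 = 5*0 + 1 = 1.
  i=1: a_1=1, p_1 = 1*5 + 1 = 6, q_1 = 1*1 + 0 = 1.
  i=2: a_2=3, p_2 = 3*6 + 5 = 23, q_2 = 3*1 + 1 = 4.
  i=3: a_3=4, p_3 = 4*23 + 6 = 98, q_3 = 4*4 + 1 = 17.

5/1, 6/1, 23/4, 98/17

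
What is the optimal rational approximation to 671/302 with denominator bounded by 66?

Expand x = 671/302 as a continued fraction with the Euclidean algorithm:
  671 = 2*302 + 67, so a_0 = 2.
  302 = 4*67 + 34, so a_1 = 4.
  67 = 1*34 + 33, so a_2 = 1.
  34 = 1*33 + 1, so a_3 = 1.
  33 = 33*1 + 0, so a_4 = 33.
so x = [2; 4, 1, 1, 33].
Convergents (p_i = a_i*p_{i-1} + p_{i-2}, q_i = a_i*q_{i-1} + q_{i-2} with p_{-2}=0, p_{-1}=1, q_{-2}=1, q_{-1}=0), until the denominator exceeds 66:
  i=0: a_0=2, p_0 = 2*1 + 0 = 2, q_0 = 2*0 + 1 = 1.
  i=1: a_1=4, p_1 = 4*2 + 1 = 9, q_1 = 4*1 + 0 = 4.
  i=2: a_2=1, p_2 = 1*9 + 2 = 11, q_2 = 1*4 + 1 = 5.
  i=3: a_3=1, p_3 = 1*11 + 9 = 20, q_3 = 1*5 + 4 = 9.
  i=4: a_4=33, p_4 = 33*20 + 11 = 671, q_4 = 33*9 + 5 = 302.
q_4 = 302 > 66, so the last convergent with denominator <= 66 is p_3/q_3 = 20/9.
The closest fraction with denominator <= 66 is either p_3/q_3 or the intermediate fraction (k*p_3 + p_2)/(k*q_3 + q_2) with the largest k >= 1 whose denominator stays <= 66; these approach x as k grows, and every other convergent or intermediate fraction in range is farther away.
Largest k: floor((66 - q_2)/q_3) = floor((66 - 5)/9) = 6.
That gives (6*20 + 11)/(6*9 + 5) = 131/59.
Compare the errors: |x - 20/9| = |671*9 - 20*302|/(302*9) = 1/2718, and |x - 131/59| = |671*59 - 131*302|/(302*59) = 27/17818.
Cross-multiplying, 1*17818 = 17818 < 73386 = 27*2718, so 1/2718 is smaller: the convergent 20/9 is closer to x than 131/59.

20/9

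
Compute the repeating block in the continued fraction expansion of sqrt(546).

[23; (2, 1, 2, 1, 2, 46)]

Write x_i = (sqrt(546) + m_i)/d_i with (m_0, d_0) = (0, 1). a_0 = floor(sqrt(546)) = 23, since 23^2 = 529 <= 546 < 576 = 24^2.
Iterate m_{i+1} = d_i*a_i - m_i, d_{i+1} = (546 - m_{i+1}^2)/d_i, a_{i+1} = floor((a_0 + m_{i+1})/d_{i+1}):
  m_1 = 1*23 - 0 = 23, d_1 = (546 - 23^2)/1 = 17/1 = 17, a_1 = floor((23 + 23)/17) = 2.
  m_2 = 17*2 - 23 = 11, d_2 = (546 - 11^2)/17 = 425/17 = 25, a_2 = floor((23 + 11)/25) = 1.
  m_3 = 25*1 - 11 = 14, d_3 = (546 - 14^2)/25 = 350/25 = 14, a_3 = floor((23 + 14)/14) = 2.
  m_4 = 14*2 - 14 = 14, d_4 = (546 - 14^2)/14 = 350/14 = 25, a_4 = floor((23 + 14)/25) = 1.
  m_5 = 25*1 - 14 = 11, d_5 = (546 - 11^2)/25 = 425/25 = 17, a_5 = floor((23 + 11)/17) = 2.
  m_6 = 17*2 - 11 = 23, d_6 = (546 - 23^2)/17 = 17/17 = 1, a_6 = floor((23 + 23)/1) = 46.
  m_7 = 1*46 - 23 = 23, d_7 = (546 - 23^2)/1 = 17/1 = 17: (m_7, d_7) = (m_1, d_1) = (23, 17), so from here the quotients repeat a_1, ..., a_6; the period length is 6.
Hence the expansion of sqrt(546) is a_0 = 23 followed by the repeating block 2, 1, 2, 1, 2, 46 (period 6).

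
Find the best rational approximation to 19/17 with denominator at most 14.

Expand x = 19/17 as a continued fraction with the Euclidean algorithm:
  19 = 1*17 + 2, so a_0 = 1.
  17 = 8*2 + 1, so a_1 = 8.
  2 = 2*1 + 0, so a_2 = 2.
so x = [1; 8, 2].
Convergents (p_i = a_i*p_{i-1} + p_{i-2}, q_i = a_i*q_{i-1} + q_{i-2} with p_{-2}=0, p_{-1}=1, q_{-2}=1, q_{-1}=0), until the denominator exceeds 14:
  i=0: a_0=1, p_0 = 1*1 + 0 = 1, q_0 = 1*0 + 1 = 1.
  i=1: a_1=8, p_1 = 8*1 + 1 = 9, q_1 = 8*1 + 0 = 8.
  i=2: a_2=2, p_2 = 2*9 + 1 = 19, q_2 = 2*8 + 1 = 17.
q_2 = 17 > 14, so the last convergent with denominator <= 14 is p_1/q_1 = 9/8.
The closest fraction with denominator <= 14 is either p_1/q_1 or the intermediate fraction (k*p_1 + p_0)/(k*q_1 + q_0) with the largest k >= 1 whose denominator stays <= 14; these approach x as k grows, and every other convergent or intermediate fraction in range is farther away.
Largest k: floor((14 - q_0)/q_1) = floor((14 - 1)/8) = 1.
That gives (1*9 + 1)/(1*8 + 1) = 10/9.
Compare the errors: |x - 9/8| = |19*8 - 9*17|/(17*8) = 1/136, and |x - 10/9| = |19*9 - 10*17|/(17*9) = 1/153.
Cross-multiplying, 1*136 = 136 < 153 = 1*153, so 1/153 is smaller: the intermediate fraction 10/9 is closer to x than 9/8.

10/9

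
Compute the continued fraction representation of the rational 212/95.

Run the Euclidean algorithm on 212 and 95; the successive quotients are the partial quotients a_0, a_1, ... (each step inverts the fractional part left over by the previous one):
  212 = 2*95 + 22, so a_0 = 2.
  95 = 4*22 + 7, so a_1 = 4.
  22 = 3*7 + 1, so a_2 = 3.
  7 = 7*1 + 0, so a_3 = 7.
The remainder reaches 0 after 4 divisions, so the expansion has 4 partial quotients, read off in order.

[2; 4, 3, 7]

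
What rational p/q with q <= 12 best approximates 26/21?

5/4

Expand x = 26/21 as a continued fraction with the Euclidean algorithm:
  26 = 1*21 + 5, so a_0 = 1.
  21 = 4*5 + 1, so a_1 = 4.
  5 = 5*1 + 0, so a_2 = 5.
so x = [1; 4, 5].
Convergents (p_i = a_i*p_{i-1} + p_{i-2}, q_i = a_i*q_{i-1} + q_{i-2} with p_{-2}=0, p_{-1}=1, q_{-2}=1, q_{-1}=0), until the denominator exceeds 12:
  i=0: a_0=1, p_0 = 1*1 + 0 = 1, q_0 = 1*0 + 1 = 1.
  i=1: a_1=4, p_1 = 4*1 + 1 = 5, q_1 = 4*1 + 0 = 4.
  i=2: a_2=5, p_2 = 5*5 + 1 = 26, q_2 = 5*4 + 1 = 21.
q_2 = 21 > 12, so the last convergent with denominator <= 12 is p_1/q_1 = 5/4.
The closest fraction with denominator <= 12 is either p_1/q_1 or the intermediate fraction (k*p_1 + p_0)/(k*q_1 + q_0) with the largest k >= 1 whose denominator stays <= 12; these approach x as k grows, and every other convergent or intermediate fraction in range is farther away.
Largest k: floor((12 - q_0)/q_1) = floor((12 - 1)/4) = 2.
That gives (2*5 + 1)/(2*4 + 1) = 11/9.
Compare the errors: |x - 5/4| = |26*4 - 5*21|/(21*4) = 1/84, and |x - 11/9| = |26*9 - 11*21|/(21*9) = 3/189.
Cross-multiplying, 1*189 = 189 < 252 = 3*84, so 1/84 is smaller: the convergent 5/4 is closer to x than 11/9.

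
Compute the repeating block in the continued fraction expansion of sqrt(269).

Write x_i = (sqrt(269) + m_i)/d_i with (m_0, d_0) = (0, 1). a_0 = floor(sqrt(269)) = 16, since 16^2 = 256 <= 269 < 289 = 17^2.
Iterate m_{i+1} = d_i*a_i - m_i, d_{i+1} = (269 - m_{i+1}^2)/d_i, a_{i+1} = floor((a_0 + m_{i+1})/d_{i+1}):
  m_1 = 1*16 - 0 = 16, d_1 = (269 - 16^2)/1 = 13/1 = 13, a_1 = floor((16 + 16)/13) = 2.
  m_2 = 13*2 - 16 = 10, d_2 = (269 - 10^2)/13 = 169/13 = 13, a_2 = floor((16 + 10)/13) = 2.
  m_3 = 13*2 - 10 = 16, d_3 = (269 - 16^2)/13 = 13/13 = 1, a_3 = floor((16 + 16)/1) = 32.
  m_4 = 1*32 - 16 = 16, d_4 = (269 - 16^2)/1 = 13/1 = 13: (m_4, d_4) = (m_1, d_1) = (16, 13), so from here the quotients repeat a_1, ..., a_3; the period length is 3.
Hence the expansion of sqrt(269) is a_0 = 16 followed by the repeating block 2, 2, 32 (period 3).

[16; (2, 2, 32)]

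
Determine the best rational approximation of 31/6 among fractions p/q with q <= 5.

Expand x = 31/6 as a continued fraction with the Euclidean algorithm:
  31 = 5*6 + 1, so a_0 = 5.
  6 = 6*1 + 0, so a_1 = 6.
so x = [5; 6].
Convergents (p_i = a_i*p_{i-1} + p_{i-2}, q_i = a_i*q_{i-1} + q_{i-2} with p_{-2}=0, p_{-1}=1, q_{-2}=1, q_{-1}=0), until the denominator exceeds 5:
  i=0: a_0=5, p_0 = 5*1 + 0 = 5, q_0 = 5*0 + 1 = 1.
  i=1: a_1=6, p_1 = 6*5 + 1 = 31, q_1 = 6*1 + 0 = 6.
q_1 = 6 > 5, so the last convergent with denominator <= 5 is p_0/q_0 = 5/1.
The closest fraction with denominator <= 5 is either p_0/q_0 or the intermediate fraction (k*p_0 + p_{-1})/(k*q_0 + q_{-1}) with the largest k >= 1 whose denominator stays <= 5; these approach x as k grows, and every other convergent or intermediate fraction in range is farther away.
Largest k: floor((5 - q_{-1})/q_0) = floor((5 - 0)/1) = 5 (using the seeds p_{-1} = 1, q_{-1} = 0).
That gives (5*5 + 1)/(5*1 + 0) = 26/5.
Compare the errors: |x - 5/1| = |31*1 - 5*6|/(6*1) = 1/6, and |x - 26/5| = |31*5 - 26*6|/(6*5) = 1/30.
Cross-multiplying, 1*6 = 6 < 30 = 1*30, so 1/30 is smaller: the intermediate fraction 26/5 is closer to x than 5/1.

26/5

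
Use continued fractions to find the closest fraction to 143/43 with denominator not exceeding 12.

Expand x = 143/43 as a continued fraction with the Euclidean algorithm:
  143 = 3*43 + 14, so a_0 = 3.
  43 = 3*14 + 1, so a_1 = 3.
  14 = 14*1 + 0, so a_2 = 14.
so x = [3; 3, 14].
Convergents (p_i = a_i*p_{i-1} + p_{i-2}, q_i = a_i*q_{i-1} + q_{i-2} with p_{-2}=0, p_{-1}=1, q_{-2}=1, q_{-1}=0), until the denominator exceeds 12:
  i=0: a_0=3, p_0 = 3*1 + 0 = 3, q_0 = 3*0 + 1 = 1.
  i=1: a_1=3, p_1 = 3*3 + 1 = 10, q_1 = 3*1 + 0 = 3.
  i=2: a_2=14, p_2 = 14*10 + 3 = 143, q_2 = 14*3 + 1 = 43.
q_2 = 43 > 12, so the last convergent with denominator <= 12 is p_1/q_1 = 10/3.
The closest fraction with denominator <= 12 is either p_1/q_1 or the intermediate fraction (k*p_1 + p_0)/(k*q_1 + q_0) with the largest k >= 1 whose denominator stays <= 12; these approach x as k grows, and every other convergent or intermediate fraction in range is farther away.
Largest k: floor((12 - q_0)/q_1) = floor((12 - 1)/3) = 3.
That gives (3*10 + 3)/(3*3 + 1) = 33/10.
Compare the errors: |x - 10/3| = |143*3 - 10*43|/(43*3) = 1/129, and |x - 33/10| = |143*10 - 33*43|/(43*10) = 11/430.
Cross-multiplying, 1*430 = 430 < 1419 = 11*129, so 1/129 is smaller: the convergent 10/3 is closer to x than 33/10.

10/3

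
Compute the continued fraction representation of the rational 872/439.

Run the Euclidean algorithm on 872 and 439; the successive quotients are the partial quotients a_0, a_1, ... (each step inverts the fractional part left over by the previous one):
  872 = 1*439 + 433, so a_0 = 1.
  439 = 1*433 + 6, so a_1 = 1.
  433 = 72*6 + 1, so a_2 = 72.
  6 = 6*1 + 0, so a_3 = 6.
The remainder reaches 0 after 4 divisions, so the expansion has 4 partial quotients, read off in order.

[1; 1, 72, 6]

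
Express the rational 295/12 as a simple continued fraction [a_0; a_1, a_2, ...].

Run the Euclidean algorithm on 295 and 12; the successive quotients are the partial quotients a_0, a_1, ... (each step inverts the fractional part left over by the previous one):
  295 = 24*12 + 7, so a_0 = 24.
  12 = 1*7 + 5, so a_1 = 1.
  7 = 1*5 + 2, so a_2 = 1.
  5 = 2*2 + 1, so a_3 = 2.
  2 = 2*1 + 0, so a_4 = 2.
The remainder reaches 0 after 5 divisions, so the expansion has 5 partial quotients, read off in order.

[24; 1, 1, 2, 2]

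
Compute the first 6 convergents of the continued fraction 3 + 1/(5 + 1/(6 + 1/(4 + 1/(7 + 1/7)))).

3/1, 16/5, 99/31, 412/129, 2983/934, 21293/6667

Using the convergent recurrence p_i = a_i*p_{i-1} + p_{i-2}, q_i = a_i*q_{i-1} + q_{i-2} with p_{-2}=0, p_{-1}=1, q_{-2}=1, q_{-1}=0:
  i=0: a_0=3, p_0 = 3*1 + 0 = 3, q_0 = 3*0 + 1 = 1.
  i=1: a_1=5, p_1 = 5*3 + 1 = 16, q_1 = 5*1 + 0 = 5.
  i=2: a_2=6, p_2 = 6*16 + 3 = 99, q_2 = 6*5 + 1 = 31.
  i=3: a_3=4, p_3 = 4*99 + 16 = 412, q_3 = 4*31 + 5 = 129.
  i=4: a_4=7, p_4 = 7*412 + 99 = 2983, q_4 = 7*129 + 31 = 934.
  i=5: a_5=7, p_5 = 7*2983 + 412 = 21293, q_5 = 7*934 + 129 = 6667.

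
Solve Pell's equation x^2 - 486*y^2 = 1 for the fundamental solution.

First expand sqrt(486) as a continued fraction. With x_i = (sqrt(486) + m_i)/d_i and (m_0, d_0) = (0, 1): a_0 = floor(sqrt(486)) = 22, since 22^2 = 484 <= 486 < 529 = 23^2.
Iterate m_{i+1} = d_i*a_i - m_i, d_{i+1} = (486 - m_{i+1}^2)/d_i, a_{i+1} = floor((a_0 + m_{i+1})/d_{i+1}):
  m_1 = 1*22 - 0 = 22, d_1 = (486 - 22^2)/1 = 2/1 = 2, a_1 = floor((22 + 22)/2) = 22.
  m_2 = 2*22 - 22 = 22, d_2 = (486 - 22^2)/2 = 2/2 = 1, a_2 = floor((22 + 22)/1) = 44.
  m_3 = 1*44 - 22 = 22, d_3 = (486 - 22^2)/1 = 2/1 = 2: (m_3, d_3) = (m_1, d_1) = (22, 2), so from here the quotients repeat a_1, a_2; the period length is 2.
So sqrt(486) = [22; (22, 44)] with period length k = 2.
k is even, so the fundamental solution of x^2 - 486y^2 = 1 is (p_{k-1}, q_{k-1}) = (p_1, q_1); compute convergents through index 1.
Convergents (p_i = a_i*p_{i-1} + p_{i-2}, q_i = a_i*q_{i-1} + q_{i-2} with p_{-2}=0, p_{-1}=1, q_{-2}=1, q_{-1}=0):
  i=0: a_0=22, p_0 = 22*1 + 0 = 22, q_0 = 22*0 + 1 = 1.
  i=1: a_1=22, p_1 = 22*22 + 1 = 485, q_1 = 22*1 + 0 = 22.
Check: 485^2 - 486*22^2 = 235225 - 235224 = 1, so (x, y) = (485, 22) solves the equation, and by the theorem it is the least positive solution.

(x, y) = (485, 22)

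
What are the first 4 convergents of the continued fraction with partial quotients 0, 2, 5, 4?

0/1, 1/2, 5/11, 21/46

Using the convergent recurrence p_i = a_i*p_{i-1} + p_{i-2}, q_i = a_i*q_{i-1} + q_{i-2} with p_{-2}=0, p_{-1}=1, q_{-2}=1, q_{-1}=0:
  i=0: a_0=0, p_0 = 0*1 + 0 = 0, q_0 = 0*0 + 1 = 1.
  i=1: a_1=2, p_1 = 2*0 + 1 = 1, q_1 = 2*1 + 0 = 2.
  i=2: a_2=5, p_2 = 5*1 + 0 = 5, q_2 = 5*2 + 1 = 11.
  i=3: a_3=4, p_3 = 4*5 + 1 = 21, q_3 = 4*11 + 2 = 46.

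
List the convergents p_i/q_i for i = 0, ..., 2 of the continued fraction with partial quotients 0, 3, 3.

0/1, 1/3, 3/10

Using the convergent recurrence p_i = a_i*p_{i-1} + p_{i-2}, q_i = a_i*q_{i-1} + q_{i-2} with p_{-2}=0, p_{-1}=1, q_{-2}=1, q_{-1}=0:
  i=0: a_0=0, p_0 = 0*1 + 0 = 0, q_0 = 0*0 + 1 = 1.
  i=1: a_1=3, p_1 = 3*0 + 1 = 1, q_1 = 3*1 + 0 = 3.
  i=2: a_2=3, p_2 = 3*1 + 0 = 3, q_2 = 3*3 + 1 = 10.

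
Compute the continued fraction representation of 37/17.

Run the Euclidean algorithm on 37 and 17; the successive quotients are the partial quotients a_0, a_1, ... (each step inverts the fractional part left over by the previous one):
  37 = 2*17 + 3, so a_0 = 2.
  17 = 5*3 + 2, so a_1 = 5.
  3 = 1*2 + 1, so a_2 = 1.
  2 = 2*1 + 0, so a_3 = 2.
The remainder reaches 0 after 4 divisions, so the expansion has 4 partial quotients, read off in order.

[2; 5, 1, 2]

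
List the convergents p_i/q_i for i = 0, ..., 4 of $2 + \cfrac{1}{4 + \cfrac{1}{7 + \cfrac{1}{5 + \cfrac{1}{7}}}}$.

Using the convergent recurrence p_i = a_i*p_{i-1} + p_{i-2}, q_i = a_i*q_{i-1} + q_{i-2} with p_{-2}=0, p_{-1}=1, q_{-2}=1, q_{-1}=0:
  i=0: a_0=2, p_0 = 2*1 + 0 = 2, q_0 = 2*0 + 1 = 1.
  i=1: a_1=4, p_1 = 4*2 + 1 = 9, q_1 = 4*1 + 0 = 4.
  i=2: a_2=7, p_2 = 7*9 + 2 = 65, q_2 = 7*4 + 1 = 29.
  i=3: a_3=5, p_3 = 5*65 + 9 = 334, q_3 = 5*29 + 4 = 149.
  i=4: a_4=7, p_4 = 7*334 + 65 = 2403, q_4 = 7*149 + 29 = 1072.

2/1, 9/4, 65/29, 334/149, 2403/1072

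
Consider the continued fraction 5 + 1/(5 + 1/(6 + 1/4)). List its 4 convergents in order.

5/1, 26/5, 161/31, 670/129

Using the convergent recurrence p_i = a_i*p_{i-1} + p_{i-2}, q_i = a_i*q_{i-1} + q_{i-2} with p_{-2}=0, p_{-1}=1, q_{-2}=1, q_{-1}=0:
  i=0: a_0=5, p_0 = 5*1 + 0 = 5, q_0 = 5*0 + 1 = 1.
  i=1: a_1=5, p_1 = 5*5 + 1 = 26, q_1 = 5*1 + 0 = 5.
  i=2: a_2=6, p_2 = 6*26 + 5 = 161, q_2 = 6*5 + 1 = 31.
  i=3: a_3=4, p_3 = 4*161 + 26 = 670, q_3 = 4*31 + 5 = 129.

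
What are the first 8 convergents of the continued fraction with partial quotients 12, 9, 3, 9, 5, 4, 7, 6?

Using the convergent recurrence p_i = a_i*p_{i-1} + p_{i-2}, q_i = a_i*q_{i-1} + q_{i-2} with p_{-2}=0, p_{-1}=1, q_{-2}=1, q_{-1}=0:
  i=0: a_0=12, p_0 = 12*1 + 0 = 12, q_0 = 12*0 + 1 = 1.
  i=1: a_1=9, p_1 = 9*12 + 1 = 109, q_1 = 9*1 + 0 = 9.
  i=2: a_2=3, p_2 = 3*109 + 12 = 339, q_2 = 3*9 + 1 = 28.
  i=3: a_3=9, p_3 = 9*339 + 109 = 3160, q_3 = 9*28 + 9 = 261.
  i=4: a_4=5, p_4 = 5*3160 + 339 = 16139, q_4 = 5*261 + 28 = 1333.
  i=5: a_5=4, p_5 = 4*16139 + 3160 = 67716, q_5 = 4*1333 + 261 = 5593.
  i=6: a_6=7, p_6 = 7*67716 + 16139 = 490151, q_6 = 7*5593 + 1333 = 40484.
  i=7: a_7=6, p_7 = 6*490151 + 67716 = 3008622, q_7 = 6*40484 + 5593 = 248497.

12/1, 109/9, 339/28, 3160/261, 16139/1333, 67716/5593, 490151/40484, 3008622/248497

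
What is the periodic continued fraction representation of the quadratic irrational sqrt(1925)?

[43; (1, 6, 1, 86)]

Write x_i = (sqrt(1925) + m_i)/d_i with (m_0, d_0) = (0, 1). a_0 = floor(sqrt(1925)) = 43, since 43^2 = 1849 <= 1925 < 1936 = 44^2.
Iterate m_{i+1} = d_i*a_i - m_i, d_{i+1} = (1925 - m_{i+1}^2)/d_i, a_{i+1} = floor((a_0 + m_{i+1})/d_{i+1}):
  m_1 = 1*43 - 0 = 43, d_1 = (1925 - 43^2)/1 = 76/1 = 76, a_1 = floor((43 + 43)/76) = 1.
  m_2 = 76*1 - 43 = 33, d_2 = (1925 - 33^2)/76 = 836/76 = 11, a_2 = floor((43 + 33)/11) = 6.
  m_3 = 11*6 - 33 = 33, d_3 = (1925 - 33^2)/11 = 836/11 = 76, a_3 = floor((43 + 33)/76) = 1.
  m_4 = 76*1 - 33 = 43, d_4 = (1925 - 43^2)/76 = 76/76 = 1, a_4 = floor((43 + 43)/1) = 86.
  m_5 = 1*86 - 43 = 43, d_5 = (1925 - 43^2)/1 = 76/1 = 76: (m_5, d_5) = (m_1, d_1) = (43, 76), so from here the quotients repeat a_1, ..., a_4; the period length is 4.
Hence the expansion of sqrt(1925) is a_0 = 43 followed by the repeating block 1, 6, 1, 86 (period 4).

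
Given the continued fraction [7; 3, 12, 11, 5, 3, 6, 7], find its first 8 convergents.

Using the convergent recurrence p_i = a_i*p_{i-1} + p_{i-2}, q_i = a_i*q_{i-1} + q_{i-2} with p_{-2}=0, p_{-1}=1, q_{-2}=1, q_{-1}=0:
  i=0: a_0=7, p_0 = 7*1 + 0 = 7, q_0 = 7*0 + 1 = 1.
  i=1: a_1=3, p_1 = 3*7 + 1 = 22, q_1 = 3*1 + 0 = 3.
  i=2: a_2=12, p_2 = 12*22 + 7 = 271, q_2 = 12*3 + 1 = 37.
  i=3: a_3=11, p_3 = 11*271 + 22 = 3003, q_3 = 11*37 + 3 = 410.
  i=4: a_4=5, p_4 = 5*3003 + 271 = 15286, q_4 = 5*410 + 37 = 2087.
  i=5: a_5=3, p_5 = 3*15286 + 3003 = 48861, q_5 = 3*2087 + 410 = 6671.
  i=6: a_6=6, p_6 = 6*48861 + 15286 = 308452, q_6 = 6*6671 + 2087 = 42113.
  i=7: a_7=7, p_7 = 7*308452 + 48861 = 2208025, q_7 = 7*42113 + 6671 = 301462.

7/1, 22/3, 271/37, 3003/410, 15286/2087, 48861/6671, 308452/42113, 2208025/301462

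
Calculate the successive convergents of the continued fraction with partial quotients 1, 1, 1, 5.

1/1, 2/1, 3/2, 17/11

Using the convergent recurrence p_i = a_i*p_{i-1} + p_{i-2}, q_i = a_i*q_{i-1} + q_{i-2} with p_{-2}=0, p_{-1}=1, q_{-2}=1, q_{-1}=0:
  i=0: a_0=1, p_0 = 1*1 + 0 = 1, q_0 = 1*0 + 1 = 1.
  i=1: a_1=1, p_1 = 1*1 + 1 = 2, q_1 = 1*1 + 0 = 1.
  i=2: a_2=1, p_2 = 1*2 + 1 = 3, q_2 = 1*1 + 1 = 2.
  i=3: a_3=5, p_3 = 5*3 + 2 = 17, q_3 = 5*2 + 1 = 11.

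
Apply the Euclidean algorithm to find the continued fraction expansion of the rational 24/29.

Run the Euclidean algorithm on 24 and 29; the successive quotients are the partial quotients a_0, a_1, ... (each step inverts the fractional part left over by the previous one):
  24 = 0*29 + 24, so a_0 = 0.
  29 = 1*24 + 5, so a_1 = 1.
  24 = 4*5 + 4, so a_2 = 4.
  5 = 1*4 + 1, so a_3 = 1.
  4 = 4*1 + 0, so a_4 = 4.
The remainder reaches 0 after 5 divisions, so the expansion has 5 partial quotients, read off in order.

[0; 1, 4, 1, 4]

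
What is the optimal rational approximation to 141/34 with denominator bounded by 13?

29/7

Expand x = 141/34 as a continued fraction with the Euclidean algorithm:
  141 = 4*34 + 5, so a_0 = 4.
  34 = 6*5 + 4, so a_1 = 6.
  5 = 1*4 + 1, so a_2 = 1.
  4 = 4*1 + 0, so a_3 = 4.
so x = [4; 6, 1, 4].
Convergents (p_i = a_i*p_{i-1} + p_{i-2}, q_i = a_i*q_{i-1} + q_{i-2} with p_{-2}=0, p_{-1}=1, q_{-2}=1, q_{-1}=0), until the denominator exceeds 13:
  i=0: a_0=4, p_0 = 4*1 + 0 = 4, q_0 = 4*0 + 1 = 1.
  i=1: a_1=6, p_1 = 6*4 + 1 = 25, q_1 = 6*1 + 0 = 6.
  i=2: a_2=1, p_2 = 1*25 + 4 = 29, q_2 = 1*6 + 1 = 7.
  i=3: a_3=4, p_3 = 4*29 + 25 = 141, q_3 = 4*7 + 6 = 34.
q_3 = 34 > 13, so the last convergent with denominator <= 13 is p_2/q_2 = 29/7.
The closest fraction with denominator <= 13 is either p_2/q_2 or the intermediate fraction (k*p_2 + p_1)/(k*q_2 + q_1) with the largest k >= 1 whose denominator stays <= 13; these approach x as k grows, and every other convergent or intermediate fraction in range is farther away.
Largest k: floor((13 - q_1)/q_2) = floor((13 - 6)/7) = 1.
That gives (1*29 + 25)/(1*7 + 6) = 54/13.
Compare the errors: |x - 29/7| = |141*7 - 29*34|/(34*7) = 1/238, and |x - 54/13| = |141*13 - 54*34|/(34*13) = 3/442.
Cross-multiplying, 1*442 = 442 < 714 = 3*238, so 1/238 is smaller: the convergent 29/7 is closer to x than 54/13.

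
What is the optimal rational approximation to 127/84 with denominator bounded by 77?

Expand x = 127/84 as a continued fraction with the Euclidean algorithm:
  127 = 1*84 + 43, so a_0 = 1.
  84 = 1*43 + 41, so a_1 = 1.
  43 = 1*41 + 2, so a_2 = 1.
  41 = 20*2 + 1, so a_3 = 20.
  2 = 2*1 + 0, so a_4 = 2.
so x = [1; 1, 1, 20, 2].
Convergents (p_i = a_i*p_{i-1} + p_{i-2}, q_i = a_i*q_{i-1} + q_{i-2} with p_{-2}=0, p_{-1}=1, q_{-2}=1, q_{-1}=0), until the denominator exceeds 77:
  i=0: a_0=1, p_0 = 1*1 + 0 = 1, q_0 = 1*0 + 1 = 1.
  i=1: a_1=1, p_1 = 1*1 + 1 = 2, q_1 = 1*1 + 0 = 1.
  i=2: a_2=1, p_2 = 1*2 + 1 = 3, q_2 = 1*1 + 1 = 2.
  i=3: a_3=20, p_3 = 20*3 + 2 = 62, q_3 = 20*2 + 1 = 41.
  i=4: a_4=2, p_4 = 2*62 + 3 = 127, q_4 = 2*41 + 2 = 84.
q_4 = 84 > 77, so the last convergent with denominator <= 77 is p_3/q_3 = 62/41.
The closest fraction with denominator <= 77 is either p_3/q_3 or the intermediate fraction (k*p_3 + p_2)/(k*q_3 + q_2) with the largest k >= 1 whose denominator stays <= 77; these approach x as k grows, and every other convergent or intermediate fraction in range is farther away.
Largest k: floor((77 - q_2)/q_3) = floor((77 - 2)/41) = 1.
That gives (1*62 + 3)/(1*41 + 2) = 65/43.
Compare the errors: |x - 62/41| = |127*41 - 62*84|/(84*41) = 1/3444, and |x - 65/43| = |127*43 - 65*84|/(84*43) = 1/3612.
Cross-multiplying, 1*3444 = 3444 < 3612 = 1*3612, so 1/3612 is smaller: the intermediate fraction 65/43 is closer to x than 62/41.

65/43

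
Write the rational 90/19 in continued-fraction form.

[4; 1, 2, 1, 4]

Run the Euclidean algorithm on 90 and 19; the successive quotients are the partial quotients a_0, a_1, ... (each step inverts the fractional part left over by the previous one):
  90 = 4*19 + 14, so a_0 = 4.
  19 = 1*14 + 5, so a_1 = 1.
  14 = 2*5 + 4, so a_2 = 2.
  5 = 1*4 + 1, so a_3 = 1.
  4 = 4*1 + 0, so a_4 = 4.
The remainder reaches 0 after 5 divisions, so the expansion has 5 partial quotients, read off in order.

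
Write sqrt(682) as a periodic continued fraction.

Write x_i = (sqrt(682) + m_i)/d_i with (m_0, d_0) = (0, 1). a_0 = floor(sqrt(682)) = 26, since 26^2 = 676 <= 682 < 729 = 27^2.
Iterate m_{i+1} = d_i*a_i - m_i, d_{i+1} = (682 - m_{i+1}^2)/d_i, a_{i+1} = floor((a_0 + m_{i+1})/d_{i+1}):
  m_1 = 1*26 - 0 = 26, d_1 = (682 - 26^2)/1 = 6/1 = 6, a_1 = floor((26 + 26)/6) = 8.
  m_2 = 6*8 - 26 = 22, d_2 = (682 - 22^2)/6 = 198/6 = 33, a_2 = floor((26 + 22)/33) = 1.
  m_3 = 33*1 - 22 = 11, d_3 = (682 - 11^2)/33 = 561/33 = 17, a_3 = floor((26 + 11)/17) = 2.
  m_4 = 17*2 - 11 = 23, d_4 = (682 - 23^2)/17 = 153/17 = 9, a_4 = floor((26 + 23)/9) = 5.
  m_5 = 9*5 - 23 = 22, d_5 = (682 - 22^2)/9 = 198/9 = 22, a_5 = floor((26 + 22)/22) = 2.
  m_6 = 22*2 - 22 = 22, d_6 = (682 - 22^2)/22 = 198/22 = 9, a_6 = floor((26 + 22)/9) = 5.
  m_7 = 9*5 - 22 = 23, d_7 = (682 - 23^2)/9 = 153/9 = 17, a_7 = floor((26 + 23)/17) = 2.
  m_8 = 17*2 - 23 = 11, d_8 = (682 - 11^2)/17 = 561/17 = 33, a_8 = floor((26 + 11)/33) = 1.
  m_9 = 33*1 - 11 = 22, d_9 = (682 - 22^2)/33 = 198/33 = 6, a_9 = floor((26 + 22)/6) = 8.
  m_10 = 6*8 - 22 = 26, d_10 = (682 - 26^2)/6 = 6/6 = 1, a_10 = floor((26 + 26)/1) = 52.
  m_11 = 1*52 - 26 = 26, d_11 = (682 - 26^2)/1 = 6/1 = 6: (m_11, d_11) = (m_1, d_1) = (26, 6), so from here the quotients repeat a_1, ..., a_10; the period length is 10.
Hence the expansion of sqrt(682) is a_0 = 26 followed by the repeating block 8, 1, 2, 5, 2, 5, 2, 1, 8, 52 (period 10).

[26; (8, 1, 2, 5, 2, 5, 2, 1, 8, 52)]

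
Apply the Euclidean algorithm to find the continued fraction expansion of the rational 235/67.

Run the Euclidean algorithm on 235 and 67; the successive quotients are the partial quotients a_0, a_1, ... (each step inverts the fractional part left over by the previous one):
  235 = 3*67 + 34, so a_0 = 3.
  67 = 1*34 + 33, so a_1 = 1.
  34 = 1*33 + 1, so a_2 = 1.
  33 = 33*1 + 0, so a_3 = 33.
The remainder reaches 0 after 4 divisions, so the expansion has 4 partial quotients, read off in order.

[3; 1, 1, 33]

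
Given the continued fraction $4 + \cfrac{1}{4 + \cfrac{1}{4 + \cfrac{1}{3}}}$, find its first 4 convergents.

Using the convergent recurrence p_i = a_i*p_{i-1} + p_{i-2}, q_i = a_i*q_{i-1} + q_{i-2} with p_{-2}=0, p_{-1}=1, q_{-2}=1, q_{-1}=0:
  i=0: a_0=4, p_0 = 4*1 + 0 = 4, q_0 = 4*0 + 1 = 1.
  i=1: a_1=4, p_1 = 4*4 + 1 = 17, q_1 = 4*1 + 0 = 4.
  i=2: a_2=4, p_2 = 4*17 + 4 = 72, q_2 = 4*4 + 1 = 17.
  i=3: a_3=3, p_3 = 3*72 + 17 = 233, q_3 = 3*17 + 4 = 55.

4/1, 17/4, 72/17, 233/55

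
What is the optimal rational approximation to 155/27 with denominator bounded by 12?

23/4

Expand x = 155/27 as a continued fraction with the Euclidean algorithm:
  155 = 5*27 + 20, so a_0 = 5.
  27 = 1*20 + 7, so a_1 = 1.
  20 = 2*7 + 6, so a_2 = 2.
  7 = 1*6 + 1, so a_3 = 1.
  6 = 6*1 + 0, so a_4 = 6.
so x = [5; 1, 2, 1, 6].
Convergents (p_i = a_i*p_{i-1} + p_{i-2}, q_i = a_i*q_{i-1} + q_{i-2} with p_{-2}=0, p_{-1}=1, q_{-2}=1, q_{-1}=0), until the denominator exceeds 12:
  i=0: a_0=5, p_0 = 5*1 + 0 = 5, q_0 = 5*0 + 1 = 1.
  i=1: a_1=1, p_1 = 1*5 + 1 = 6, q_1 = 1*1 + 0 = 1.
  i=2: a_2=2, p_2 = 2*6 + 5 = 17, q_2 = 2*1 + 1 = 3.
  i=3: a_3=1, p_3 = 1*17 + 6 = 23, q_3 = 1*3 + 1 = 4.
  i=4: a_4=6, p_4 = 6*23 + 17 = 155, q_4 = 6*4 + 3 = 27.
q_4 = 27 > 12, so the last convergent with denominator <= 12 is p_3/q_3 = 23/4.
The closest fraction with denominator <= 12 is either p_3/q_3 or the intermediate fraction (k*p_3 + p_2)/(k*q_3 + q_2) with the largest k >= 1 whose denominator stays <= 12; these approach x as k grows, and every other convergent or intermediate fraction in range is farther away.
Largest k: floor((12 - q_2)/q_3) = floor((12 - 3)/4) = 2.
That gives (2*23 + 17)/(2*4 + 3) = 63/11.
Compare the errors: |x - 23/4| = |155*4 - 23*27|/(27*4) = 1/108, and |x - 63/11| = |155*11 - 63*27|/(27*11) = 4/297.
Cross-multiplying, 1*297 = 297 < 432 = 4*108, so 1/108 is smaller: the convergent 23/4 is closer to x than 63/11.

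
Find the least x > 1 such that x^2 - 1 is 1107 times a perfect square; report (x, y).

First expand sqrt(1107) as a continued fraction. With x_i = (sqrt(1107) + m_i)/d_i and (m_0, d_0) = (0, 1): a_0 = floor(sqrt(1107)) = 33, since 33^2 = 1089 <= 1107 < 1156 = 34^2.
Iterate m_{i+1} = d_i*a_i - m_i, d_{i+1} = (1107 - m_{i+1}^2)/d_i, a_{i+1} = floor((a_0 + m_{i+1})/d_{i+1}):
  m_1 = 1*33 - 0 = 33, d_1 = (1107 - 33^2)/1 = 18/1 = 18, a_1 = floor((33 + 33)/18) = 3.
  m_2 = 18*3 - 33 = 21, d_2 = (1107 - 21^2)/18 = 666/18 = 37, a_2 = floor((33 + 21)/37) = 1.
  m_3 = 37*1 - 21 = 16, d_3 = (1107 - 16^2)/37 = 851/37 = 23, a_3 = floor((33 + 16)/23) = 2.
  m_4 = 23*2 - 16 = 30, d_4 = (1107 - 30^2)/23 = 207/23 = 9, a_4 = floor((33 + 30)/9) = 7.
  m_5 = 9*7 - 30 = 33, d_5 = (1107 - 33^2)/9 = 18/9 = 2, a_5 = floor((33 + 33)/2) = 33.
  m_6 = 2*33 - 33 = 33, d_6 = (1107 - 33^2)/2 = 18/2 = 9, a_6 = floor((33 + 33)/9) = 7.
  m_7 = 9*7 - 33 = 30, d_7 = (1107 - 30^2)/9 = 207/9 = 23, a_7 = floor((33 + 30)/23) = 2.
  m_8 = 23*2 - 30 = 16, d_8 = (1107 - 16^2)/23 = 851/23 = 37, a_8 = floor((33 + 16)/37) = 1.
  m_9 = 37*1 - 16 = 21, d_9 = (1107 - 21^2)/37 = 666/37 = 18, a_9 = floor((33 + 21)/18) = 3.
  m_10 = 18*3 - 21 = 33, d_10 = (1107 - 33^2)/18 = 18/18 = 1, a_10 = floor((33 + 33)/1) = 66.
  m_11 = 1*66 - 33 = 33, d_11 = (1107 - 33^2)/1 = 18/1 = 18: (m_11, d_11) = (m_1, d_1) = (33, 18), so from here the quotients repeat a_1, ..., a_10; the period length is 10.
So sqrt(1107) = [33; (3, 1, 2, 7, 33, 7, 2, 1, 3, 66)] with period length k = 10.
k is even, so the fundamental solution of x^2 - 1107y^2 = 1 is (p_{k-1}, q_{k-1}) = (p_9, q_9); compute convergents through index 9.
Convergents (p_i = a_i*p_{i-1} + p_{i-2}, q_i = a_i*q_{i-1} + q_{i-2} with p_{-2}=0, p_{-1}=1, q_{-2}=1, q_{-1}=0):
  i=0: a_0=33, p_0 = 33*1 + 0 = 33, q_0 = 33*0 + 1 = 1.
  i=1: a_1=3, p_1 = 3*33 + 1 = 100, q_1 = 3*1 + 0 = 3.
  i=2: a_2=1, p_2 = 1*100 + 33 = 133, q_2 = 1*3 + 1 = 4.
  i=3: a_3=2, p_3 = 2*133 + 100 = 366, q_3 = 2*4 + 3 = 11.
  i=4: a_4=7, p_4 = 7*366 + 133 = 2695, q_4 = 7*11 + 4 = 81.
  i=5: a_5=33, p_5 = 33*2695 + 366 = 89301, q_5 = 33*81 + 11 = 2684.
  i=6: a_6=7, p_6 = 7*89301 + 2695 = 627802, q_6 = 7*2684 + 81 = 18869.
  i=7: a_7=2, p_7 = 2*627802 + 89301 = 1344905, q_7 = 2*18869 + 2684 = 40422.
  i=8: a_8=1, p_8 = 1*1344905 + 627802 = 1972707, q_8 = 1*40422 + 18869 = 59291.
  i=9: a_9=3, p_9 = 3*1972707 + 1344905 = 7263026, q_9 = 3*59291 + 40422 = 218295.
Check: 7263026^2 - 1107*218295^2 = 52751546676676 - 52751546676675 = 1, so (x, y) = (7263026, 218295) solves the equation, and by the theorem it is the least positive solution.

(x, y) = (7263026, 218295)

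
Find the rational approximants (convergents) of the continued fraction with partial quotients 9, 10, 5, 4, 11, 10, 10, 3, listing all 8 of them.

Using the convergent recurrence p_i = a_i*p_{i-1} + p_{i-2}, q_i = a_i*q_{i-1} + q_{i-2} with p_{-2}=0, p_{-1}=1, q_{-2}=1, q_{-1}=0:
  i=0: a_0=9, p_0 = 9*1 + 0 = 9, q_0 = 9*0 + 1 = 1.
  i=1: a_1=10, p_1 = 10*9 + 1 = 91, q_1 = 10*1 + 0 = 10.
  i=2: a_2=5, p_2 = 5*91 + 9 = 464, q_2 = 5*10 + 1 = 51.
  i=3: a_3=4, p_3 = 4*464 + 91 = 1947, q_3 = 4*51 + 10 = 214.
  i=4: a_4=11, p_4 = 11*1947 + 464 = 21881, q_4 = 11*214 + 51 = 2405.
  i=5: a_5=10, p_5 = 10*21881 + 1947 = 220757, q_5 = 10*2405 + 214 = 24264.
  i=6: a_6=10, p_6 = 10*220757 + 21881 = 2229451, q_6 = 10*24264 + 2405 = 245045.
  i=7: a_7=3, p_7 = 3*2229451 + 220757 = 6909110, q_7 = 3*245045 + 24264 = 759399.

9/1, 91/10, 464/51, 1947/214, 21881/2405, 220757/24264, 2229451/245045, 6909110/759399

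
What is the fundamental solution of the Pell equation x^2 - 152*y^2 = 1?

(x, y) = (37, 3)

First expand sqrt(152) as a continued fraction. With x_i = (sqrt(152) + m_i)/d_i and (m_0, d_0) = (0, 1): a_0 = floor(sqrt(152)) = 12, since 12^2 = 144 <= 152 < 169 = 13^2.
Iterate m_{i+1} = d_i*a_i - m_i, d_{i+1} = (152 - m_{i+1}^2)/d_i, a_{i+1} = floor((a_0 + m_{i+1})/d_{i+1}):
  m_1 = 1*12 - 0 = 12, d_1 = (152 - 12^2)/1 = 8/1 = 8, a_1 = floor((12 + 12)/8) = 3.
  m_2 = 8*3 - 12 = 12, d_2 = (152 - 12^2)/8 = 8/8 = 1, a_2 = floor((12 + 12)/1) = 24.
  m_3 = 1*24 - 12 = 12, d_3 = (152 - 12^2)/1 = 8/1 = 8: (m_3, d_3) = (m_1, d_1) = (12, 8), so from here the quotients repeat a_1, a_2; the period length is 2.
So sqrt(152) = [12; (3, 24)] with period length k = 2.
k is even, so the fundamental solution of x^2 - 152y^2 = 1 is (p_{k-1}, q_{k-1}) = (p_1, q_1); compute convergents through index 1.
Convergents (p_i = a_i*p_{i-1} + p_{i-2}, q_i = a_i*q_{i-1} + q_{i-2} with p_{-2}=0, p_{-1}=1, q_{-2}=1, q_{-1}=0):
  i=0: a_0=12, p_0 = 12*1 + 0 = 12, q_0 = 12*0 + 1 = 1.
  i=1: a_1=3, p_1 = 3*12 + 1 = 37, q_1 = 3*1 + 0 = 3.
Check: 37^2 - 152*3^2 = 1369 - 1368 = 1, so (x, y) = (37, 3) solves the equation, and by the theorem it is the least positive solution.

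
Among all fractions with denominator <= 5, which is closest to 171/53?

Expand x = 171/53 as a continued fraction with the Euclidean algorithm:
  171 = 3*53 + 12, so a_0 = 3.
  53 = 4*12 + 5, so a_1 = 4.
  12 = 2*5 + 2, so a_2 = 2.
  5 = 2*2 + 1, so a_3 = 2.
  2 = 2*1 + 0, so a_4 = 2.
so x = [3; 4, 2, 2, 2].
Convergents (p_i = a_i*p_{i-1} + p_{i-2}, q_i = a_i*q_{i-1} + q_{i-2} with p_{-2}=0, p_{-1}=1, q_{-2}=1, q_{-1}=0), until the denominator exceeds 5:
  i=0: a_0=3, p_0 = 3*1 + 0 = 3, q_0 = 3*0 + 1 = 1.
  i=1: a_1=4, p_1 = 4*3 + 1 = 13, q_1 = 4*1 + 0 = 4.
  i=2: a_2=2, p_2 = 2*13 + 3 = 29, q_2 = 2*4 + 1 = 9.
q_2 = 9 > 5, so the last convergent with denominator <= 5 is p_1/q_1 = 13/4.
The closest fraction with denominator <= 5 is either p_1/q_1 or the intermediate fraction (k*p_1 + p_0)/(k*q_1 + q_0) with the largest k >= 1 whose denominator stays <= 5; these approach x as k grows, and every other convergent or intermediate fraction in range is farther away.
Largest k: floor((5 - q_0)/q_1) = floor((5 - 1)/4) = 1.
That gives (1*13 + 3)/(1*4 + 1) = 16/5.
Compare the errors: |x - 13/4| = |171*4 - 13*53|/(53*4) = 5/212, and |x - 16/5| = |171*5 - 16*53|/(53*5) = 7/265.
Cross-multiplying, 5*265 = 1325 < 1484 = 7*212, so 5/212 is smaller: the convergent 13/4 is closer to x than 16/5.

13/4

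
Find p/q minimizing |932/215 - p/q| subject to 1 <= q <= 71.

Expand x = 932/215 as a continued fraction with the Euclidean algorithm:
  932 = 4*215 + 72, so a_0 = 4.
  215 = 2*72 + 71, so a_1 = 2.
  72 = 1*71 + 1, so a_2 = 1.
  71 = 71*1 + 0, so a_3 = 71.
so x = [4; 2, 1, 71].
Convergents (p_i = a_i*p_{i-1} + p_{i-2}, q_i = a_i*q_{i-1} + q_{i-2} with p_{-2}=0, p_{-1}=1, q_{-2}=1, q_{-1}=0), until the denominator exceeds 71:
  i=0: a_0=4, p_0 = 4*1 + 0 = 4, q_0 = 4*0 + 1 = 1.
  i=1: a_1=2, p_1 = 2*4 + 1 = 9, q_1 = 2*1 + 0 = 2.
  i=2: a_2=1, p_2 = 1*9 + 4 = 13, q_2 = 1*2 + 1 = 3.
  i=3: a_3=71, p_3 = 71*13 + 9 = 932, q_3 = 71*3 + 2 = 215.
q_3 = 215 > 71, so the last convergent with denominator <= 71 is p_2/q_2 = 13/3.
The closest fraction with denominator <= 71 is either p_2/q_2 or the intermediate fraction (k*p_2 + p_1)/(k*q_2 + q_1) with the largest k >= 1 whose denominator stays <= 71; these approach x as k grows, and every other convergent or intermediate fraction in range is farther away.
Largest k: floor((71 - q_1)/q_2) = floor((71 - 2)/3) = 23.
That gives (23*13 + 9)/(23*3 + 2) = 308/71.
Compare the errors: |x - 13/3| = |932*3 - 13*215|/(215*3) = 1/645, and |x - 308/71| = |932*71 - 308*215|/(215*71) = 48/15265.
Cross-multiplying, 1*15265 = 15265 < 30960 = 48*645, so 1/645 is smaller: the convergent 13/3 is closer to x than 308/71.

13/3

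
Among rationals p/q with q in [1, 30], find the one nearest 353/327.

27/25

Expand x = 353/327 as a continued fraction with the Euclidean algorithm:
  353 = 1*327 + 26, so a_0 = 1.
  327 = 12*26 + 15, so a_1 = 12.
  26 = 1*15 + 11, so a_2 = 1.
  15 = 1*11 + 4, so a_3 = 1.
  11 = 2*4 + 3, so a_4 = 2.
  4 = 1*3 + 1, so a_5 = 1.
  3 = 3*1 + 0, so a_6 = 3.
so x = [1; 12, 1, 1, 2, 1, 3].
Convergents (p_i = a_i*p_{i-1} + p_{i-2}, q_i = a_i*q_{i-1} + q_{i-2} with p_{-2}=0, p_{-1}=1, q_{-2}=1, q_{-1}=0), until the denominator exceeds 30:
  i=0: a_0=1, p_0 = 1*1 + 0 = 1, q_0 = 1*0 + 1 = 1.
  i=1: a_1=12, p_1 = 12*1 + 1 = 13, q_1 = 12*1 + 0 = 12.
  i=2: a_2=1, p_2 = 1*13 + 1 = 14, q_2 = 1*12 + 1 = 13.
  i=3: a_3=1, p_3 = 1*14 + 13 = 27, q_3 = 1*13 + 12 = 25.
  i=4: a_4=2, p_4 = 2*27 + 14 = 68, q_4 = 2*25 + 13 = 63.
q_4 = 63 > 30, so the last convergent with denominator <= 30 is p_3/q_3 = 27/25.
The closest fraction with denominator <= 30 is either p_3/q_3 or the intermediate fraction (k*p_3 + p_2)/(k*q_3 + q_2) with the largest k >= 1 whose denominator stays <= 30; these approach x as k grows, and every other convergent or intermediate fraction in range is farther away.
Largest k: floor((30 - q_2)/q_3) = floor((30 - 13)/25) = 0.
Since k = 0, no intermediate fraction beyond p_3/q_3 has denominator <= 30, so the convergent 27/25 is the closest (its error is |353*25 - 27*327|/(327*25) = 4/8175).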